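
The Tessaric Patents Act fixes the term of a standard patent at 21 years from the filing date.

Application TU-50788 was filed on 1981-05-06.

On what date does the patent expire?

2002-05-06

Filing date + 21 years → 6 May 2002.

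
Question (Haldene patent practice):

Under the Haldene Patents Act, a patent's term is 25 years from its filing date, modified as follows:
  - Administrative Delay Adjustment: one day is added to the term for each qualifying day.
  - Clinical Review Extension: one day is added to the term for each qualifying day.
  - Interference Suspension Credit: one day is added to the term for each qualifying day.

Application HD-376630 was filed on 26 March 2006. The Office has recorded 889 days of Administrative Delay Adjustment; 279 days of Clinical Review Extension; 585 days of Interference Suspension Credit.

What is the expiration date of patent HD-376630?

January 12, 2036

Base term: filing date + 25 years → 26 March 2031.
Administrative Delay Adjustment: +889 days → 31 August 2033.
Clinical Review Extension: +279 days → 6 June 2034.
Interference Suspension Credit: +585 days → 12 January 2036.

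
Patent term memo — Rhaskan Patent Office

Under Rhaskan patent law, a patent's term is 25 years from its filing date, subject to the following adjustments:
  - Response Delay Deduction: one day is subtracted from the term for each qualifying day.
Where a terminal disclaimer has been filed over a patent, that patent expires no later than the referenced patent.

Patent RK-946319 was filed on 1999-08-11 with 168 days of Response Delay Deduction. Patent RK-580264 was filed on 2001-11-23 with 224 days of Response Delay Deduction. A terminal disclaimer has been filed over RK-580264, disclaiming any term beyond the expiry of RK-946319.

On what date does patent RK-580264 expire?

Natural term of RK-580264:
  Base: filing + 25 years → 23 November 2026.
  Response Delay Deduction: −224 days → 13 April 2026.
Expiry of referenced patent RK-946319:
  Base: filing + 25 years → 11 August 2024.
  Response Delay Deduction: −168 days → 25 February 2024.
Terminal disclaimer: RK-580264 expires on the earlier of 13 April 2026 and 25 February 2024.

2024-02-25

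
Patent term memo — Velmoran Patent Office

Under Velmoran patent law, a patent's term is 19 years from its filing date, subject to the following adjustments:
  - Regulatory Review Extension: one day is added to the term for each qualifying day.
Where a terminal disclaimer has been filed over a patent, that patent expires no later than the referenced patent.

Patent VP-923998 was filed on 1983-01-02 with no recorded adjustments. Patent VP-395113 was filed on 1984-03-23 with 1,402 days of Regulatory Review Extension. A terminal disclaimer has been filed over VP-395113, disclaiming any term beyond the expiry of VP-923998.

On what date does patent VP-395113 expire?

January 2, 2002

Natural term of VP-395113:
  Base: filing + 19 years → 23 March 2003.
  Regulatory Review Extension: +1402 days → 23 January 2007.
Expiry of referenced patent VP-923998:
  Base: filing + 19 years → 2 January 2002.
Terminal disclaimer: VP-395113 expires on the earlier of 23 January 2007 and 2 January 2002.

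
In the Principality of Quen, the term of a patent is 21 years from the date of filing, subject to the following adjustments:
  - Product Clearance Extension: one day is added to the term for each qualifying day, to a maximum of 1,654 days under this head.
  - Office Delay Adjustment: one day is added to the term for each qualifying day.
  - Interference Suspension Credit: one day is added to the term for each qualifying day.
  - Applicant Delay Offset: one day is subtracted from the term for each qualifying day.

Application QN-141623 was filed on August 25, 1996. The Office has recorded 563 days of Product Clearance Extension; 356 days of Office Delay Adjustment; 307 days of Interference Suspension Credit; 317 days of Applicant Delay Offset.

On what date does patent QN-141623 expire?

2020-02-20

Base term: filing date + 21 years → 25 August 2017.
Product Clearance Extension: 563 days (within the 1654-day cap) → +563 days → 11 March 2019.
Office Delay Adjustment: +356 days → 1 March 2020.
Interference Suspension Credit: +307 days → 2 January 2021.
Applicant Delay Offset: −317 days → 20 February 2020.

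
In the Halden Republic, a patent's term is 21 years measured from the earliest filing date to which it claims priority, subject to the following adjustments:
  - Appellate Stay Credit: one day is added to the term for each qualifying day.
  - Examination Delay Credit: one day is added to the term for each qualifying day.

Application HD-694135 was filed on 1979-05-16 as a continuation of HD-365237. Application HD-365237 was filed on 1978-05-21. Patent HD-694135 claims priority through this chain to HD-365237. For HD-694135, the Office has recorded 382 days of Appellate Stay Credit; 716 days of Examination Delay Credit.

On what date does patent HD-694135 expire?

Earliest priority filing: 21 May 1978.
Base term: 21 May 1978 + 21 years → 21 May 1999.
Appellate Stay Credit: +382 days → 6 June 2000.
Examination Delay Credit: +716 days → 23 May 2002.

2002-05-23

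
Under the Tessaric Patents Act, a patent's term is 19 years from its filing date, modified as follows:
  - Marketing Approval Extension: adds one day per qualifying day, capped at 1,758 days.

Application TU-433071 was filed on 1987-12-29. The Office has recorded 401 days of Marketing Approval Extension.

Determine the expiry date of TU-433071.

February 3, 2008

Base term: filing date + 19 years → 29 December 2006.
Marketing Approval Extension: 401 days (within the 1758-day cap) → +401 days → 3 February 2008.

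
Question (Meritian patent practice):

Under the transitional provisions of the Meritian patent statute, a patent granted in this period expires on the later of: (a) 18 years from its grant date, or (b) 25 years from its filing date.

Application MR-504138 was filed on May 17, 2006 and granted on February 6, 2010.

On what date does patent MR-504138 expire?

(a) grant + 18 years → 6 February 2028.
(b) filing + 25 years → 17 May 2031.
Later of the two: 17 May 2031.

2031-05-17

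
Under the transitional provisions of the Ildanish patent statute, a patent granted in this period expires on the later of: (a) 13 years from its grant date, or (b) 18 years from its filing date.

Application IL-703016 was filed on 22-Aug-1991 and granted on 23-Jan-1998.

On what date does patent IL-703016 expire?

January 23, 2011

(a) grant + 13 years → 23 January 2011.
(b) filing + 18 years → 22 August 2009.
Later of the two: 23 January 2011.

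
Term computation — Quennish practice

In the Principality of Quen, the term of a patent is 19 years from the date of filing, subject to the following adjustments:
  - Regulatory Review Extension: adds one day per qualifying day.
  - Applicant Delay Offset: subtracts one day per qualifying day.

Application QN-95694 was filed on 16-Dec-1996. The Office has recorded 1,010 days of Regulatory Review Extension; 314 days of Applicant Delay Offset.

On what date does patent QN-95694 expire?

Base term: filing date + 19 years → 16 December 2015.
Regulatory Review Extension: +1010 days → 21 September 2018.
Applicant Delay Offset: −314 days → 11 November 2017.

November 11, 2017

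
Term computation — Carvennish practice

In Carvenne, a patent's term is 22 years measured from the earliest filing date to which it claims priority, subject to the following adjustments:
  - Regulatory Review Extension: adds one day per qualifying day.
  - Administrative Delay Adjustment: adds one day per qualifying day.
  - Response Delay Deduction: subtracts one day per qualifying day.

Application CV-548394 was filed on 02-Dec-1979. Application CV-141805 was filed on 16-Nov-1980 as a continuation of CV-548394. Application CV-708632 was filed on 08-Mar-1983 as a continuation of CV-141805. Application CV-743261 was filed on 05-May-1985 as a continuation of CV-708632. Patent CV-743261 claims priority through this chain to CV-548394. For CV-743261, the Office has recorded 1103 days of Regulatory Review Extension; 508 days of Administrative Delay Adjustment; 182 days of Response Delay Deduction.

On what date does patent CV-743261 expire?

October 31, 2005

Earliest priority filing: 2 December 1979.
Base term: 2 December 1979 + 22 years → 2 December 2001.
Regulatory Review Extension: +1103 days → 9 December 2004.
Administrative Delay Adjustment: +508 days → 1 May 2006.
Response Delay Deduction: −182 days → 31 October 2005.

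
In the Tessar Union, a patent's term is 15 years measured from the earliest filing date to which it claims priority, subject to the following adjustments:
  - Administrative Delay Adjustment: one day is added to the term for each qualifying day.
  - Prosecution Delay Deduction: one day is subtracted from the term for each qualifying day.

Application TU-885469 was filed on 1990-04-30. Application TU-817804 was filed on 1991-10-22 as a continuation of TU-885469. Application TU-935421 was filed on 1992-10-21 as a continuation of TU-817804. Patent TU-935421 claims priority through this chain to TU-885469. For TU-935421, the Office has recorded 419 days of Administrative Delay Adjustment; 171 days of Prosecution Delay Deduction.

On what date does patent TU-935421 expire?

2006-01-03

Earliest priority filing: 30 April 1990.
Base term: 30 April 1990 + 15 years → 30 April 2005.
Administrative Delay Adjustment: +419 days → 23 June 2006.
Prosecution Delay Deduction: −171 days → 3 January 2006.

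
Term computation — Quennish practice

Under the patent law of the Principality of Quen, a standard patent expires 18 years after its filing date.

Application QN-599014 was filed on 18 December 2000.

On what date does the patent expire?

Filing date + 18 years → 18 December 2018.

2018-12-18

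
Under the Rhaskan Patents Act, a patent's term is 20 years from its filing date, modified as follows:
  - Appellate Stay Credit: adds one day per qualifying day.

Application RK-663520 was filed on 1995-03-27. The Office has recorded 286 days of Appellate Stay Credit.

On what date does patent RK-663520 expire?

Base term: filing date + 20 years → 27 March 2015.
Appellate Stay Credit: +286 days → 7 January 2016.

2016-01-07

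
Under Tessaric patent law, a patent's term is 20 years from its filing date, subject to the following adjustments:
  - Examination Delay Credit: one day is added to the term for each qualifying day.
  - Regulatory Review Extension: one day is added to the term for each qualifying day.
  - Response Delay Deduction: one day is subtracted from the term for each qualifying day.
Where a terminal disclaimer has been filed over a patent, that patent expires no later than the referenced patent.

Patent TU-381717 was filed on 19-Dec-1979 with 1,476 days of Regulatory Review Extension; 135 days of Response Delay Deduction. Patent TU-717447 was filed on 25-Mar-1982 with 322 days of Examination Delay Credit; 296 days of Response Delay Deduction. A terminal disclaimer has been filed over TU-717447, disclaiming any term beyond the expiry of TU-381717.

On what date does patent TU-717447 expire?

Natural term of TU-717447:
  Base: filing + 20 years → 25 March 2002.
  Examination Delay Credit: +322 days → 10 February 2003.
  Response Delay Deduction: −296 days → 20 April 2002.
Expiry of referenced patent TU-381717:
  Base: filing + 20 years → 19 December 1999.
  Regulatory Review Extension: +1476 days → 3 January 2004.
  Response Delay Deduction: −135 days → 21 August 2003.
Terminal disclaimer: TU-717447 expires on the earlier of 20 April 2002 and 21 August 2003.

2002-04-20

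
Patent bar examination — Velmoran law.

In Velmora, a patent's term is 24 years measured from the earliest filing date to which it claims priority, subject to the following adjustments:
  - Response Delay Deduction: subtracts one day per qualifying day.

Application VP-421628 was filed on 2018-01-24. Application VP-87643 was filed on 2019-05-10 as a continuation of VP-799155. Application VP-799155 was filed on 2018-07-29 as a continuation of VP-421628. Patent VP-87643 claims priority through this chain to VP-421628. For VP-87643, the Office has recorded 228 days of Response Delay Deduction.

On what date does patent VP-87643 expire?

2041-06-10

Earliest priority filing: 24 January 2018.
Base term: 24 January 2018 + 24 years → 24 January 2042.
Response Delay Deduction: −228 days → 10 June 2041.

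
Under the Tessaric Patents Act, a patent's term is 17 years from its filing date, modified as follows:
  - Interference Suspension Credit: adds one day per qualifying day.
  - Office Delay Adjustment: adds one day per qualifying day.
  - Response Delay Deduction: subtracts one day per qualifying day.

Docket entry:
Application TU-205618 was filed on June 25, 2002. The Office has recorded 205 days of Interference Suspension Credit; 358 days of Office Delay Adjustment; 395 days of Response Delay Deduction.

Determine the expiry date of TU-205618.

December 10, 2019

Base term: filing date + 17 years → 25 June 2019.
Interference Suspension Credit: +205 days → 16 January 2020.
Office Delay Adjustment: +358 days → 8 January 2021.
Response Delay Deduction: −395 days → 10 December 2019.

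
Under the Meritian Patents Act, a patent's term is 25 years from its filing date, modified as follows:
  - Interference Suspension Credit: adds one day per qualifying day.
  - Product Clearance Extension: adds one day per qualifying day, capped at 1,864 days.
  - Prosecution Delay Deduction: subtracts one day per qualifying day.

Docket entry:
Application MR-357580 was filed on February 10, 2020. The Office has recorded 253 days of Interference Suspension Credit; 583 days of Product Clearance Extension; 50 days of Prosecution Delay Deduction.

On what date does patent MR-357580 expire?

Base term: filing date + 25 years → 10 February 2045.
Interference Suspension Credit: +253 days → 21 October 2045.
Product Clearance Extension: 583 days (within the 1864-day cap) → +583 days → 27 May 2047.
Prosecution Delay Deduction: −50 days → 7 April 2047.

April 7, 2047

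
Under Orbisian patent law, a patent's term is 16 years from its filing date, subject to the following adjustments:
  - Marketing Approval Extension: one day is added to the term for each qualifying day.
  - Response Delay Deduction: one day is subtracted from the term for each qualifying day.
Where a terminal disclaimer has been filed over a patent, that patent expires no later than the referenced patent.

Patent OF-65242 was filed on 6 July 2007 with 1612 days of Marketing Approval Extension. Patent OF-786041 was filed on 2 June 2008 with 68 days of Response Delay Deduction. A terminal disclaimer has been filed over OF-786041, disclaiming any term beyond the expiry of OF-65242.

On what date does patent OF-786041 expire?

2024-03-26

Natural term of OF-786041:
  Base: filing + 16 years → 2 June 2024.
  Response Delay Deduction: −68 days → 26 March 2024.
Expiry of referenced patent OF-65242:
  Base: filing + 16 years → 6 July 2023.
  Marketing Approval Extension: +1612 days → 4 December 2027.
Terminal disclaimer: OF-786041 expires on the earlier of 26 March 2024 and 4 December 2027.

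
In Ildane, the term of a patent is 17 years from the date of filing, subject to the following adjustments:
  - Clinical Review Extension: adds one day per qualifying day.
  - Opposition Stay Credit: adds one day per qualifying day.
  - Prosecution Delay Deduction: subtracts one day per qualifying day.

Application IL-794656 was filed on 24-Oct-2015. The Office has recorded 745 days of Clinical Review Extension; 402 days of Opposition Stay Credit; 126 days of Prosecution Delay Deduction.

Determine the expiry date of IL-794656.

Base term: filing date + 17 years → 24 October 2032.
Clinical Review Extension: +745 days → 8 November 2034.
Opposition Stay Credit: +402 days → 15 December 2035.
Prosecution Delay Deduction: −126 days → 11 August 2035.

2035-08-11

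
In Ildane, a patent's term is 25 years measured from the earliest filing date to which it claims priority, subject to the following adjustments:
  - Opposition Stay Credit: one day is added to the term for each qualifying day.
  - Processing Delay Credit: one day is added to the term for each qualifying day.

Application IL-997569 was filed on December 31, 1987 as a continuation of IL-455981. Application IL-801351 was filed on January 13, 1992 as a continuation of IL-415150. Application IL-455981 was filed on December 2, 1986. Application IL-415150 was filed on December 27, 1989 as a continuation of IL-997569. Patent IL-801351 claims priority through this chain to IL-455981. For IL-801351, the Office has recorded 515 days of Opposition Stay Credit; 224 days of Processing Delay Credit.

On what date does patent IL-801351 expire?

2013-12-10

Earliest priority filing: 2 December 1986.
Base term: 2 December 1986 + 25 years → 2 December 2011.
Opposition Stay Credit: +515 days → 30 April 2013.
Processing Delay Credit: +224 days → 10 December 2013.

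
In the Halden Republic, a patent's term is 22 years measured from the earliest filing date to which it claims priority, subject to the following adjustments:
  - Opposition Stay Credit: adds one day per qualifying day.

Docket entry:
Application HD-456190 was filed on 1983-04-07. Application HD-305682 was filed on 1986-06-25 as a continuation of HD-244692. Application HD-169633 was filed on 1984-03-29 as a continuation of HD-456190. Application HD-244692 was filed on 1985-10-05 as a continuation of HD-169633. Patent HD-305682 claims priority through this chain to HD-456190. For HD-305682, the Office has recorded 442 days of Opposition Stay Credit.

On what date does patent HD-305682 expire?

Earliest priority filing: 7 April 1983.
Base term: 7 April 1983 + 22 years → 7 April 2005.
Opposition Stay Credit: +442 days → 23 June 2006.

2006-06-23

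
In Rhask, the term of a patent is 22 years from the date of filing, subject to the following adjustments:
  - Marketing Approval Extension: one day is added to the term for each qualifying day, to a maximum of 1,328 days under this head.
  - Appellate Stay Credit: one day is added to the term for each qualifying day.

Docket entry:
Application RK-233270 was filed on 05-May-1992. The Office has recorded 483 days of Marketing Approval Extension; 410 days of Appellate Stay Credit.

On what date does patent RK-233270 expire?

October 14, 2016

Base term: filing date + 22 years → 5 May 2014.
Marketing Approval Extension: 483 days (within the 1328-day cap) → +483 days → 31 August 2015.
Appellate Stay Credit: +410 days → 14 October 2016.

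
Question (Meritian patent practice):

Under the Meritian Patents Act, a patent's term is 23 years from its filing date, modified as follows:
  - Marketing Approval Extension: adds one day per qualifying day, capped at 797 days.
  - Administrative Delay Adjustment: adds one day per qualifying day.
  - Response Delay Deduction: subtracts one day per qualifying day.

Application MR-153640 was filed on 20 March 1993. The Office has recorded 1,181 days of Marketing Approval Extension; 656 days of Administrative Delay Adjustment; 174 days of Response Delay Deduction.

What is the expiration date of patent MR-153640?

2019-09-20

Base term: filing date + 23 years → 20 March 2016.
Marketing Approval Extension: 1181 days claimed exceeds the 797-day cap, so +797 days → 26 May 2018.
Administrative Delay Adjustment: +656 days → 12 March 2020.
Response Delay Deduction: −174 days → 20 September 2019.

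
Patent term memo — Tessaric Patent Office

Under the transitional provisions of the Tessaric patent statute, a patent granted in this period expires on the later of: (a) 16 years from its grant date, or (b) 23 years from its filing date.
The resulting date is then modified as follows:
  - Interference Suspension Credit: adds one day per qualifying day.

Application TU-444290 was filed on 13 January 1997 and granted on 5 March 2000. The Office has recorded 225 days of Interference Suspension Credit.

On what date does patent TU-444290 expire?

August 25, 2020

(a) grant + 16 years → 5 March 2016.
(b) filing + 23 years → 13 January 2020.
Later of the two: 13 January 2020.
Interference Suspension Credit: +225 days → 25 August 2020.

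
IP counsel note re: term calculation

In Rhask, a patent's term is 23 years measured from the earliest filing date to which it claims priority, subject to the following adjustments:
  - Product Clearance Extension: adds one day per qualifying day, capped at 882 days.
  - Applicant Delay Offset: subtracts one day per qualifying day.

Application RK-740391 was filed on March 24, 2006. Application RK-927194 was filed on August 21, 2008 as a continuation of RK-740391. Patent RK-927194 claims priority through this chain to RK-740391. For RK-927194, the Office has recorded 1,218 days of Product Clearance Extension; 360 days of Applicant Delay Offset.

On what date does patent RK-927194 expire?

Earliest priority filing: 24 March 2006.
Base term: 24 March 2006 + 23 years → 24 March 2029.
Product Clearance Extension: 1218 days claimed exceeds the 882-day cap, so +882 days → 23 August 2031.
Applicant Delay Offset: −360 days → 28 August 2030.

August 28, 2030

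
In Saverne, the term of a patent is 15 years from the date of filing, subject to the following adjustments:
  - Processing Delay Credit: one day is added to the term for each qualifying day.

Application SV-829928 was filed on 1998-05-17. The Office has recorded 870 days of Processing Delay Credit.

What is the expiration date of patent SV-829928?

October 4, 2015

Base term: filing date + 15 years → 17 May 2013.
Processing Delay Credit: +870 days → 4 October 2015.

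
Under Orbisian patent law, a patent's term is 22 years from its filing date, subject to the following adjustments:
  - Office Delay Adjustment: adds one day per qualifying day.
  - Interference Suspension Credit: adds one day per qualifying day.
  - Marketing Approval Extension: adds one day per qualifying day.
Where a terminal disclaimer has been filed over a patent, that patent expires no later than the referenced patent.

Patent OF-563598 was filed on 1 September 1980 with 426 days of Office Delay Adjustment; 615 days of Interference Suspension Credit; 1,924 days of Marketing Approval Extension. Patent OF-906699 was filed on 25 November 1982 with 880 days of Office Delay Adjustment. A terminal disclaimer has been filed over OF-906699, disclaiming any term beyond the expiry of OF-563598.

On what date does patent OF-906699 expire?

Natural term of OF-906699:
  Base: filing + 22 years → 25 November 2004.
  Office Delay Adjustment: +880 days → 24 April 2007.
Expiry of referenced patent OF-563598:
  Base: filing + 22 years → 1 September 2002.
  Office Delay Adjustment: +426 days → 1 November 2003.
  Interference Suspension Credit: +615 days → 8 July 2005.
  Marketing Approval Extension: +1924 days → 14 October 2010.
Terminal disclaimer: OF-906699 expires on the earlier of 24 April 2007 and 14 October 2010.

April 24, 2007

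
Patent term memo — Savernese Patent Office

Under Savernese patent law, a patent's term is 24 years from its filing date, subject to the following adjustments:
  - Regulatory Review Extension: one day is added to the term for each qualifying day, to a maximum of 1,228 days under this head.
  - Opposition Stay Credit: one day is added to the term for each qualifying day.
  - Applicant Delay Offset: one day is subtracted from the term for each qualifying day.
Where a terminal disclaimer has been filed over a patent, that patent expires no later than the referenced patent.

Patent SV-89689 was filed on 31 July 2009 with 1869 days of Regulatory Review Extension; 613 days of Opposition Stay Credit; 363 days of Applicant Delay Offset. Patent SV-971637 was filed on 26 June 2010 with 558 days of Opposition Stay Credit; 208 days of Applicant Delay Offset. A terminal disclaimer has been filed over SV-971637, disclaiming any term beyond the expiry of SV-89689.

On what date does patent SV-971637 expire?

June 11, 2035

Natural term of SV-971637:
  Base: filing + 24 years → 26 June 2034.
  Opposition Stay Credit: +558 days → 5 January 2036.
  Applicant Delay Offset: −208 days → 11 June 2035.
Expiry of referenced patent SV-89689:
  Base: filing + 24 years → 31 July 2033.
  Regulatory Review Extension: 1869 days claimed exceeds the 1228-day cap, so +1228 days → 10 December 2036.
  Opposition Stay Credit: +613 days → 15 August 2038.
  Applicant Delay Offset: −363 days → 17 August 2037.
Terminal disclaimer: SV-971637 expires on the earlier of 11 June 2035 and 17 August 2037.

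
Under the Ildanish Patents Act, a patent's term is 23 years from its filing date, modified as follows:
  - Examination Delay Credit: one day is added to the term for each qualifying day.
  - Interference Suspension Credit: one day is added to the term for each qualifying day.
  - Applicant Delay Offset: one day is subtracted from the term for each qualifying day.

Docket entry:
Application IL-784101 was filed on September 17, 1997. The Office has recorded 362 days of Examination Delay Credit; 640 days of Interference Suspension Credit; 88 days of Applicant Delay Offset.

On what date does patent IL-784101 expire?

March 20, 2023

Base term: filing date + 23 years → 17 September 2020.
Examination Delay Credit: +362 days → 14 September 2021.
Interference Suspension Credit: +640 days → 16 June 2023.
Applicant Delay Offset: −88 days → 20 March 2023.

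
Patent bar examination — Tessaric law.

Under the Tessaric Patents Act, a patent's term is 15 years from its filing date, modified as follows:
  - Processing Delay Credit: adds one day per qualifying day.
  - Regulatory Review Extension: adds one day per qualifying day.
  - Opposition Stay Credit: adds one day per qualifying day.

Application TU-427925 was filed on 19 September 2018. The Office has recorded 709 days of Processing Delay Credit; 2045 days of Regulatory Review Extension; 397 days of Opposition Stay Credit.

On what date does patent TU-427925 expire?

Base term: filing date + 15 years → 19 September 2033.
Processing Delay Credit: +709 days → 29 August 2035.
Regulatory Review Extension: +2045 days → 4 April 2041.
Opposition Stay Credit: +397 days → 6 May 2042.

May 6, 2042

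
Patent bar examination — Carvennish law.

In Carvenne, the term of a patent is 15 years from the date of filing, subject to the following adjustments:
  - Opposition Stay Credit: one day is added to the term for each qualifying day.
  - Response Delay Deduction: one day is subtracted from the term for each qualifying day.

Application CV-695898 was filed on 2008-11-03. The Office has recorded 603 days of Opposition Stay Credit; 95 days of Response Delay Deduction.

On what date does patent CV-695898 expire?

Base term: filing date + 15 years → 3 November 2023.
Opposition Stay Credit: +603 days → 28 June 2025.
Response Delay Deduction: −95 days → 25 March 2025.

2025-03-25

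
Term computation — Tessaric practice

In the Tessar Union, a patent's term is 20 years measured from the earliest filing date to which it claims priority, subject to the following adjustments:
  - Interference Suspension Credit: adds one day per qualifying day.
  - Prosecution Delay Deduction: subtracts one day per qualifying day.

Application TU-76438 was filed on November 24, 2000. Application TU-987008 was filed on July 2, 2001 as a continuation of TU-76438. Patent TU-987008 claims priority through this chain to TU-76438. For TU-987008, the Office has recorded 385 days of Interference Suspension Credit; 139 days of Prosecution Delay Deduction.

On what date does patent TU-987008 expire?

July 28, 2021

Earliest priority filing: 24 November 2000.
Base term: 24 November 2000 + 20 years → 24 November 2020.
Interference Suspension Credit: +385 days → 14 December 2021.
Prosecution Delay Deduction: −139 days → 28 July 2021.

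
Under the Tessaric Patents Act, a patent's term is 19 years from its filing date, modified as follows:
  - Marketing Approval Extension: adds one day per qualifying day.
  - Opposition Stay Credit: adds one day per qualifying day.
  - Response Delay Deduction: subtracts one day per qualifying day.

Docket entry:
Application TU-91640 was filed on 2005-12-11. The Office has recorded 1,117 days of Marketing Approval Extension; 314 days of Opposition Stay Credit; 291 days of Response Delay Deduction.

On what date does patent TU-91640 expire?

Base term: filing date + 19 years → 11 December 2024.
Marketing Approval Extension: +1117 days → 2 January 2028.
Opposition Stay Credit: +314 days → 11 November 2028.
Response Delay Deduction: −291 days → 25 January 2028.

2028-01-25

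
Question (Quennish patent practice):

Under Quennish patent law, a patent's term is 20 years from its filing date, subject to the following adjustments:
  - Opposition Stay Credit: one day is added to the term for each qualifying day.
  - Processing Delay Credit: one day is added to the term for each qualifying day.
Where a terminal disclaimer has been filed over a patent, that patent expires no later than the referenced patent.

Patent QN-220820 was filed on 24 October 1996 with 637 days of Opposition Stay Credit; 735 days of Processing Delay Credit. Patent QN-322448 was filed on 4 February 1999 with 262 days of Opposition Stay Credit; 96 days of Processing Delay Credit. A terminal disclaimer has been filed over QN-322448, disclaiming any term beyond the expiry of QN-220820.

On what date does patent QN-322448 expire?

2020-01-28

Natural term of QN-322448:
  Base: filing + 20 years → 4 February 2019.
  Opposition Stay Credit: +262 days → 24 October 2019.
  Processing Delay Credit: +96 days → 28 January 2020.
Expiry of referenced patent QN-220820:
  Base: filing + 20 years → 24 October 2016.
  Opposition Stay Credit: +637 days → 23 July 2018.
  Processing Delay Credit: +735 days → 27 July 2020.
Terminal disclaimer: QN-322448 expires on the earlier of 28 January 2020 and 27 July 2020.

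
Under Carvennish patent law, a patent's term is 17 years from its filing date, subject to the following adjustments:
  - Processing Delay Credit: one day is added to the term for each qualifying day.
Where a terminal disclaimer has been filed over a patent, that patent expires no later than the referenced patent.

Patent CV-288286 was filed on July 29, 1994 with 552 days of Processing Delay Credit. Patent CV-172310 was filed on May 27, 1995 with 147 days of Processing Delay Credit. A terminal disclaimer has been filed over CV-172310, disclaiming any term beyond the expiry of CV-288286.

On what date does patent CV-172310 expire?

Natural term of CV-172310:
  Base: filing + 17 years → 27 May 2012.
  Processing Delay Credit: +147 days → 21 October 2012.
Expiry of referenced patent CV-288286:
  Base: filing + 17 years → 29 July 2011.
  Processing Delay Credit: +552 days → 31 January 2013.
Terminal disclaimer: CV-172310 expires on the earlier of 21 October 2012 and 31 January 2013.

2012-10-21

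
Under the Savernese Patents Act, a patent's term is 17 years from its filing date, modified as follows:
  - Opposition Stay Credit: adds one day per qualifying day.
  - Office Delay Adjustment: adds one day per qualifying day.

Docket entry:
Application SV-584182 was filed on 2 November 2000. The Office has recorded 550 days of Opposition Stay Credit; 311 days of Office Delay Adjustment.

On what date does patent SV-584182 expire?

2020-03-12

Base term: filing date + 17 years → 2 November 2017.
Opposition Stay Credit: +550 days → 6 May 2019.
Office Delay Adjustment: +311 days → 12 March 2020.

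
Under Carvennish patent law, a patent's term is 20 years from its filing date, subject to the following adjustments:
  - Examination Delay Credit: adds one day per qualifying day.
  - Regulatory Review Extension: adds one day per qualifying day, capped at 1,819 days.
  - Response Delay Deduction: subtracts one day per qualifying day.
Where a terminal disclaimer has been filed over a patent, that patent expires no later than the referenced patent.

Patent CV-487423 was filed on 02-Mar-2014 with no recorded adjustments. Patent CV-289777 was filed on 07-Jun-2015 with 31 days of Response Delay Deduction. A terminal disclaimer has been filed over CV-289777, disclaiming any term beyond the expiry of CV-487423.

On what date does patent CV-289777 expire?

March 2, 2034

Natural term of CV-289777:
  Base: filing + 20 years → 7 June 2035.
  Response Delay Deduction: −31 days → 7 May 2035.
Expiry of referenced patent CV-487423:
  Base: filing + 20 years → 2 March 2034.
Terminal disclaimer: CV-289777 expires on the earlier of 7 May 2035 and 2 March 2034.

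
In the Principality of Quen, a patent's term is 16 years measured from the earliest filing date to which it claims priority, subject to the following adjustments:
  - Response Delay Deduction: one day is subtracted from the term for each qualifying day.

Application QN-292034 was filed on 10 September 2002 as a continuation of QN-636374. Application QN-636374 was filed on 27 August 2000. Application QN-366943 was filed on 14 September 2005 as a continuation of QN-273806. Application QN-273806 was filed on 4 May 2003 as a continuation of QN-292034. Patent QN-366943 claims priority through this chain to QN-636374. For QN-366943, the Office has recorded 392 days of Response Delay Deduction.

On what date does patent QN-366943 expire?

Earliest priority filing: 27 August 2000.
Base term: 27 August 2000 + 16 years → 27 August 2016.
Response Delay Deduction: −392 days → 1 August 2015.

August 1, 2015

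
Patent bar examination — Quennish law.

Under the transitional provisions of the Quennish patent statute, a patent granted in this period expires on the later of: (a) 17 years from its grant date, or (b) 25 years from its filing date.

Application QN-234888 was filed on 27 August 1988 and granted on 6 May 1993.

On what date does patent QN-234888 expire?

August 27, 2013

(a) grant + 17 years → 6 May 2010.
(b) filing + 25 years → 27 August 2013.
Later of the two: 27 August 2013.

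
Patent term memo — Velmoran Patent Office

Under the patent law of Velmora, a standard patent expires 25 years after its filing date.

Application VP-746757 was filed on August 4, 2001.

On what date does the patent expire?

Filing date + 25 years → 4 August 2026.

2026-08-04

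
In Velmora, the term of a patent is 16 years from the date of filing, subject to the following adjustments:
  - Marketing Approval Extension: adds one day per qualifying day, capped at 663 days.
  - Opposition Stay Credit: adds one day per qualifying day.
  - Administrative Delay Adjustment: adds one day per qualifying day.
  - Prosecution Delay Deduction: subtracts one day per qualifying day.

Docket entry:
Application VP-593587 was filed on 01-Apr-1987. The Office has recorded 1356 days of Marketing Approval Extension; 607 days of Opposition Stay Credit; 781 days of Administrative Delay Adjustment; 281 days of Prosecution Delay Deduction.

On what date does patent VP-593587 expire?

Base term: filing date + 16 years → 1 April 2003.
Marketing Approval Extension: 1356 days claimed exceeds the 663-day cap, so +663 days → 23 January 2005.
Opposition Stay Credit: +607 days → 22 September 2006.
Administrative Delay Adjustment: +781 days → 11 November 2008.
Prosecution Delay Deduction: −281 days → 4 February 2008.

2008-02-04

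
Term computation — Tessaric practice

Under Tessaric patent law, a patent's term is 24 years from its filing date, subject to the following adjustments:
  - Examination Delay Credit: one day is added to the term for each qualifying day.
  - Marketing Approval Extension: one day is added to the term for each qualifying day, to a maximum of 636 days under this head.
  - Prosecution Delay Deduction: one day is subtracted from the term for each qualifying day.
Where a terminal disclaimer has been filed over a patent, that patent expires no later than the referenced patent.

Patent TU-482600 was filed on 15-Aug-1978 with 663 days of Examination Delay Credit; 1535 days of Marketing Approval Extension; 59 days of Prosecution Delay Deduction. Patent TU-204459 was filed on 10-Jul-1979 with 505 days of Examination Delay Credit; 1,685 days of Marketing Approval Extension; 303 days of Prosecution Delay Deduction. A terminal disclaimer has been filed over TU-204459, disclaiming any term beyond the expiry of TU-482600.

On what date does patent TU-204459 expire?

Natural term of TU-204459:
  Base: filing + 24 years → 10 July 2003.
  Examination Delay Credit: +505 days → 26 November 2004.
  Marketing Approval Extension: 1685 days claimed exceeds the 636-day cap, so +636 days → 24 August 2006.
  Prosecution Delay Deduction: −303 days → 25 October 2005.
Expiry of referenced patent TU-482600:
  Base: filing + 24 years → 15 August 2002.
  Examination Delay Credit: +663 days → 8 June 2004.
  Marketing Approval Extension: 1535 days claimed exceeds the 636-day cap, so +636 days → 6 March 2006.
  Prosecution Delay Deduction: −59 days → 6 January 2006.
Terminal disclaimer: TU-204459 expires on the earlier of 25 October 2005 and 6 January 2006.

October 25, 2005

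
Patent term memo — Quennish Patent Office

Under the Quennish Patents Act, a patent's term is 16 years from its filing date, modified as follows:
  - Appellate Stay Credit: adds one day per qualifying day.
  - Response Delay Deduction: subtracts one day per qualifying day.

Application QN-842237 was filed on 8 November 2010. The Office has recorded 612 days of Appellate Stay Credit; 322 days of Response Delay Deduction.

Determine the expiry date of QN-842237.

Base term: filing date + 16 years → 8 November 2026.
Appellate Stay Credit: +612 days → 12 July 2028.
Response Delay Deduction: −322 days → 25 August 2027.

August 25, 2027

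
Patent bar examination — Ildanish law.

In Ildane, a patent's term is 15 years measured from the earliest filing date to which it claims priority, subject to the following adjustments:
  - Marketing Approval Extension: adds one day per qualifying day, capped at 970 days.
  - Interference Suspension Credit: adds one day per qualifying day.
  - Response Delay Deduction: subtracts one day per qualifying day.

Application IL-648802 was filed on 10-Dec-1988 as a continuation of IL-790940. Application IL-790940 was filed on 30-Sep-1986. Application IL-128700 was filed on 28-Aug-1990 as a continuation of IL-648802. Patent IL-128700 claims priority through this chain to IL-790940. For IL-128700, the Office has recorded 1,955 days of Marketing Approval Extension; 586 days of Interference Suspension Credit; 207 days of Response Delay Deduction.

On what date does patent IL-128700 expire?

Earliest priority filing: 30 September 1986.
Base term: 30 September 1986 + 15 years → 30 September 2001.
Marketing Approval Extension: 1955 days claimed exceeds the 970-day cap, so +970 days → 27 May 2004.
Interference Suspension Credit: +586 days → 3 January 2006.
Response Delay Deduction: −207 days → 10 June 2005.

June 10, 2005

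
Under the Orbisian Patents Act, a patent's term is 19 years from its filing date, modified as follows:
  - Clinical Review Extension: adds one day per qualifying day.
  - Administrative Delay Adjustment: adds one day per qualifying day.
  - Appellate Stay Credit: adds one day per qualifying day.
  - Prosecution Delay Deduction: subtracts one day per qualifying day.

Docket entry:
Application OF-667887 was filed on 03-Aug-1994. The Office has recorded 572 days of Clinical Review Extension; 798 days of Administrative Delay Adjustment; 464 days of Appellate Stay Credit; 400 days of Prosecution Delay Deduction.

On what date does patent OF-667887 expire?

Base term: filing date + 19 years → 3 August 2013.
Clinical Review Extension: +572 days → 26 February 2015.
Administrative Delay Adjustment: +798 days → 4 May 2017.
Appellate Stay Credit: +464 days → 11 August 2018.
Prosecution Delay Deduction: −400 days → 7 July 2017.

2017-07-07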